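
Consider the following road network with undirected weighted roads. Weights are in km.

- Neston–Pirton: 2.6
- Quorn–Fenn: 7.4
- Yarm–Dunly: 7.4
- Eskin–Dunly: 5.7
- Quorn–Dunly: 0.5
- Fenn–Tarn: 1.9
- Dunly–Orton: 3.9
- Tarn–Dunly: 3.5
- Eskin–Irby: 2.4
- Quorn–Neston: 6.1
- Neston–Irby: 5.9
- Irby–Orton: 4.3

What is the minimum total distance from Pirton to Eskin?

10.9 km

Shortest distances from Pirton:
Pirton: 0
Neston: 2.6  (via Pirton)
Irby: 8.5  (via Neston)
Quorn: 8.7  (via Neston)
Dunly: 9.2  (via Quorn)
Eskin: 10.9  (via Irby)
Shortest route: Pirton–Neston–Irby–Eskin = 10.9 km.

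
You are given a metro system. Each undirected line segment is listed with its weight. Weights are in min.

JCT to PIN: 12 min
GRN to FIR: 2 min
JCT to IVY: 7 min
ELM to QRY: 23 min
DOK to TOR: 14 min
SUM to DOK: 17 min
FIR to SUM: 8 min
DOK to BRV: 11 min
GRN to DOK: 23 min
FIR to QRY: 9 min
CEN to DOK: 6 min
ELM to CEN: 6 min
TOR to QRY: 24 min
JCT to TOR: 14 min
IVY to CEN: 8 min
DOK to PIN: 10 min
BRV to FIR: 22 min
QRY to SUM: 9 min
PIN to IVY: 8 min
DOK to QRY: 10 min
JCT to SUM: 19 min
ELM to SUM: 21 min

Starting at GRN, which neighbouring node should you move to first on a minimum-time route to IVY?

Candidate routes:
GRN → FIR → SUM → JCT → IVY: 2+8+19+7 = 36
GRN → FIR → QRY → DOK → CEN → IVY: 2+9+10+6+8 = 35
The minimum is 35 min via GRN → FIR → QRY → DOK → CEN → IVY.
So from GRN the first move is to FIR.

FIR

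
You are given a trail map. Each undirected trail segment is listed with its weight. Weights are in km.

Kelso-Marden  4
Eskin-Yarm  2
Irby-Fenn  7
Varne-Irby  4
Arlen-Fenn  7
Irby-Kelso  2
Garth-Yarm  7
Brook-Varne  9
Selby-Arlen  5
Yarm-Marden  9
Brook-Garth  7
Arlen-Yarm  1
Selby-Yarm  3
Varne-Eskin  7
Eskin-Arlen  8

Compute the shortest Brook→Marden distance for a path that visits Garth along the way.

Best Brook to Garth: Brook–Garth costing 7
Best Garth to Marden: Garth–Yarm–Marden costing 16
Total via Garth: 7 + 16 = 23 km.

23 km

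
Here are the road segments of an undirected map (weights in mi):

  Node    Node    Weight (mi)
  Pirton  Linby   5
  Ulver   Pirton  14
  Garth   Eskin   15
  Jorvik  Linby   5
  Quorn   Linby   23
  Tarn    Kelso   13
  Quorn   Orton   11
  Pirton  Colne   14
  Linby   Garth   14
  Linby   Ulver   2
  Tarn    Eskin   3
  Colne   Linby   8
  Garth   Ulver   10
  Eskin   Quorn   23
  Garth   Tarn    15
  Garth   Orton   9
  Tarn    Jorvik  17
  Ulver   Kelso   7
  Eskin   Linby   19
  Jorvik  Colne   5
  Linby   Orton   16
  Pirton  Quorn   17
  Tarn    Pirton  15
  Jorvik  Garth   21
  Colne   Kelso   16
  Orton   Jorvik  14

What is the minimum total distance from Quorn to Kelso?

31 mi

Shortest distances from Quorn:
Quorn: 0
Orton: 11  (via Quorn)
Pirton: 17  (via Quorn)
Garth: 20  (via Orton)
Linby: 22  (via Pirton)
Eskin: 23  (via Quorn)
Ulver: 24  (via Linby)
Jorvik: 25  (via Orton)
Tarn: 26  (via Eskin)
Colne: 30  (via Linby)
Kelso: 31  (via Ulver)
Shortest route: Quorn → Pirton → Linby → Ulver → Kelso = 31 mi.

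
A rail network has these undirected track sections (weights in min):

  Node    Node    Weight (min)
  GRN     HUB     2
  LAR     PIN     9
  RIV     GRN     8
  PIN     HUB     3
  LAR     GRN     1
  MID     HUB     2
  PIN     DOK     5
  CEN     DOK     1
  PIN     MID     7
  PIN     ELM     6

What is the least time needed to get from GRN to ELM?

Shortest distances from GRN:
GRN: 0
LAR: 1  (via GRN)
HUB: 2  (via GRN)
MID: 4  (via HUB)
PIN: 5  (via HUB)
RIV: 8  (via GRN)
DOK: 10  (via PIN)
ELM: 11  (via PIN)
Shortest route: GRN–HUB–PIN–ELM = 11 min.

11 min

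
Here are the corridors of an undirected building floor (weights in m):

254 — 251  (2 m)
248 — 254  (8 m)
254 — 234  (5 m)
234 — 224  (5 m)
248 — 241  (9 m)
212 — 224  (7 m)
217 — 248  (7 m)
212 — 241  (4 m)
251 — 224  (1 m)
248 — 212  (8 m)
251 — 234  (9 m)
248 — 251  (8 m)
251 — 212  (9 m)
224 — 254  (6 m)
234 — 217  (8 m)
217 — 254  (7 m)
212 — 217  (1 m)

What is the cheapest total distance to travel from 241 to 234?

Shortest distances from 241:
241: 0
212: 4  (via 241)
217: 5  (via 212)
248: 9  (via 241)
224: 11  (via 212)
254: 12  (via 217)
251: 12  (via 224)
234: 13  (via 217)
Shortest route: 241 → 212 → 217 → 234 = 13 m.

13 m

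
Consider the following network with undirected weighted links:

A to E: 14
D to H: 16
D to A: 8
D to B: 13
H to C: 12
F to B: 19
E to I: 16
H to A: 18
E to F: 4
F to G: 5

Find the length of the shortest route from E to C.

44

Running Dijkstra from E:
E: 0
F: 4  (via E)
G: 9  (via F)
A: 14  (via E)
I: 16  (via E)
D: 22  (via A)
B: 23  (via F)
H: 32  (via A)
C: 44  (via H)
Shortest route: E–A–H–C = 44.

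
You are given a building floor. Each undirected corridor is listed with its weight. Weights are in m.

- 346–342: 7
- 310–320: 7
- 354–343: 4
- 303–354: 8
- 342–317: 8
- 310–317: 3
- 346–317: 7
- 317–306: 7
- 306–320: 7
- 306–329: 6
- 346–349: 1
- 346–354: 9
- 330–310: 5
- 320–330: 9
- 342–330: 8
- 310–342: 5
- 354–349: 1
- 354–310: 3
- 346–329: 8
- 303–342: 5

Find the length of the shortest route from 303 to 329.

18 m

Shortest distances from 303:
303: 0
342: 5  (via 303)
354: 8  (via 303)
349: 9  (via 354)
346: 10  (via 349)
310: 10  (via 342)
343: 12  (via 354)
330: 13  (via 342)
317: 13  (via 342)
320: 17  (via 310)
329: 18  (via 346)
Shortest route: 303–354–349–346–329 = 18 m.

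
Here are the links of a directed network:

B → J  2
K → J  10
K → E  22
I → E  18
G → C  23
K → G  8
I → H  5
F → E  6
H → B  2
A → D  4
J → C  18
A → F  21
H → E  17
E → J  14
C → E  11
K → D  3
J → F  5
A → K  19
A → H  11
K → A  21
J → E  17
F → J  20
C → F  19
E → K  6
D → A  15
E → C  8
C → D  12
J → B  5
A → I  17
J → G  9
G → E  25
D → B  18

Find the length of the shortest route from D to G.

29

Settle nodes by increasing distance from D:
D: 0
A: 15  (via D)
B: 18  (via D)
J: 20  (via B)
F: 25  (via J)
H: 26  (via A)
G: 29  (via J)
Shortest route: D–B–J–G = 29.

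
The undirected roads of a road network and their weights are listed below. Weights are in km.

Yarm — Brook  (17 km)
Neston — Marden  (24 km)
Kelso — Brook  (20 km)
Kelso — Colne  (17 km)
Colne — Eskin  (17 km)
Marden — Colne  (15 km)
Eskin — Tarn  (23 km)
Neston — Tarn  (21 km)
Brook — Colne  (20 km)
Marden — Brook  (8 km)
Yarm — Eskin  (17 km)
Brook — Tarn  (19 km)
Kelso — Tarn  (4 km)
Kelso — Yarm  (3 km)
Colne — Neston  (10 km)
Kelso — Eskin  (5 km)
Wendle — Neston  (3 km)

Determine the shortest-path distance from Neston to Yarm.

Shortest distances from Neston:
Neston: 0
Wendle: 3  (via Neston)
Colne: 10  (via Neston)
Tarn: 21  (via Neston)
Marden: 24  (via Neston)
Kelso: 25  (via Tarn)
Eskin: 27  (via Colne)
Yarm: 28  (via Kelso)
Shortest route: Neston–Tarn–Kelso–Yarm = 28 km.

28 km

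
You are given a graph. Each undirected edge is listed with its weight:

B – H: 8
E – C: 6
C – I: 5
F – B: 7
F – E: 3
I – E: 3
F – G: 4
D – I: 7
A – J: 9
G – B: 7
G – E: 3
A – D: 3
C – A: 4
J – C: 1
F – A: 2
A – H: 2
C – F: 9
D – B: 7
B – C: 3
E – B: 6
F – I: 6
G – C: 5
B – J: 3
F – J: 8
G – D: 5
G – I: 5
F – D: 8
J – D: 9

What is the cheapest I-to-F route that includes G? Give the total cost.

Best I to G: I–G costing 5
Best G to F: G–F costing 4
Total via G: 5 + 4 = 9.

9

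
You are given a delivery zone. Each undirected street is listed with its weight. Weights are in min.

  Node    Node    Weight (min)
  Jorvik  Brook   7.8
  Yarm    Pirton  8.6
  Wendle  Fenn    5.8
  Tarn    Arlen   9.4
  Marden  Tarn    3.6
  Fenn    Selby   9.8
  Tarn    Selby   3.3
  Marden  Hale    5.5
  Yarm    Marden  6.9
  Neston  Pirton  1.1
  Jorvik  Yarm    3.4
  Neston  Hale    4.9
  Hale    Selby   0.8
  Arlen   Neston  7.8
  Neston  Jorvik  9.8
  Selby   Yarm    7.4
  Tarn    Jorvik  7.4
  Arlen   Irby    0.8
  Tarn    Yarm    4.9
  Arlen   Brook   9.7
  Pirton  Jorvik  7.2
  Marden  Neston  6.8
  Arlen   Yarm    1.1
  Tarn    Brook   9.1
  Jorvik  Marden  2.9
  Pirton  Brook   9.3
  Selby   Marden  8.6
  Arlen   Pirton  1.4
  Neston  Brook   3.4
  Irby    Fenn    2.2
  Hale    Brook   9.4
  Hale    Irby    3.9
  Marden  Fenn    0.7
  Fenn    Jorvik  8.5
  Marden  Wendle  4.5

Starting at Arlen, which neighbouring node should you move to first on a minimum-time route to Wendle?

Irby

Compare a few routes:
Arlen → Yarm → Marden → Wendle: 1.1+6.9+4.5 = 12.5
Arlen → Yarm → Jorvik → Marden → Wendle: 1.1+3.4+2.9+4.5 = 11.9
Arlen → Irby → Fenn → Wendle: 0.8+2.2+5.8 = 8.8
Arlen → Irby → Fenn → Marden → Wendle: 0.8+2.2+0.7+4.5 = 8.2
Cheapest is Arlen → Irby → Fenn → Marden → Wendle at 8.2 min.
So from Arlen the first move is to Irby.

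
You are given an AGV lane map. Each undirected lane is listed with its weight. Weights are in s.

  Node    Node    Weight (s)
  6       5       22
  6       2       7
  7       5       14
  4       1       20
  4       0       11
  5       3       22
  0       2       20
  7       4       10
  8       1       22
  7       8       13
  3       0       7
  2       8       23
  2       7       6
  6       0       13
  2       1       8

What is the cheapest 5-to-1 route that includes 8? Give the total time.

Shortest 5→8: 5–7–8 = 27
Shortest 8→1: 8–1 = 22
Total via 8: 27 + 22 = 49 s.

49 s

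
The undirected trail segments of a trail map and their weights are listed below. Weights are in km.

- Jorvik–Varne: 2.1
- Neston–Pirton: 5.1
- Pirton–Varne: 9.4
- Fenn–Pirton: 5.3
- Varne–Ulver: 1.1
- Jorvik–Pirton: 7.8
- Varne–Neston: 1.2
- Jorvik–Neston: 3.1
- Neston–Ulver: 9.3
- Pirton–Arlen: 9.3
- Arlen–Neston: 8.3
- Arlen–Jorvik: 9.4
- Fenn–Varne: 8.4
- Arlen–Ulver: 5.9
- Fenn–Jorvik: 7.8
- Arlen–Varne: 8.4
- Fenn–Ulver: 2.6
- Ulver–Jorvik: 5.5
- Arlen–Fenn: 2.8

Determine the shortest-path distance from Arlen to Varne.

Settle nodes by increasing distance from Arlen:
Arlen: 0
Fenn: 2.8  (via Arlen)
Ulver: 5.4  (via Fenn)
Varne: 6.5  (via Ulver)
Shortest route: Arlen → Fenn → Ulver → Varne = 6.5 km.

6.5 km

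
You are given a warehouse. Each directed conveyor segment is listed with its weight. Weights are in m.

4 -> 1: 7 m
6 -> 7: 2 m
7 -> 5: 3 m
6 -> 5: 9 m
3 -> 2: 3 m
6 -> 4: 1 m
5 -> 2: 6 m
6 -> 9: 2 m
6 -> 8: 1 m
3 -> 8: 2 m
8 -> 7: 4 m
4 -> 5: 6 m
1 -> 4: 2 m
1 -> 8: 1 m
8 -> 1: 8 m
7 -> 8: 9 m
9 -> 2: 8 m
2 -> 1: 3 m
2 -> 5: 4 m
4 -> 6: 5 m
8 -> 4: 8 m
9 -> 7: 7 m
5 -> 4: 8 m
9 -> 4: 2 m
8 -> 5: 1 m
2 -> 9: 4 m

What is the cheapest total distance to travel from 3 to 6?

Candidate routes:
3 - 2 - 1 - 4 - 6: 3+3+2+5 = 13
3 - 8 - 5 - 4 - 6: 2+1+8+5 = 16
3 - 8 - 4 - 6: 2+8+5 = 15
3 - 2 - 9 - 4 - 6: 3+4+2+5 = 14
Cheapest is 3 - 2 - 1 - 4 - 6 at 13 m.

13 m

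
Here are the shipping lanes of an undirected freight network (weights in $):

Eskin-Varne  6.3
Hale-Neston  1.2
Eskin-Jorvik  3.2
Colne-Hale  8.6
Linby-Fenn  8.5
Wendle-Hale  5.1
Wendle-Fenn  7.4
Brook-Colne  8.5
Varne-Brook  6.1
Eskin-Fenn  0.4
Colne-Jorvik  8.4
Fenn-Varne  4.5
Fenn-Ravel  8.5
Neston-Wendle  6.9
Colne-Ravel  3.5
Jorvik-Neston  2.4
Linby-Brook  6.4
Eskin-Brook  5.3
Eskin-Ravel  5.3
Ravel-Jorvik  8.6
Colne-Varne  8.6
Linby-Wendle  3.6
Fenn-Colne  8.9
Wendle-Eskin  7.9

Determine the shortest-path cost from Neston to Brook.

$10.9

Enumerating some paths:
Neston → Hale → Wendle → Linby → Brook: 1.2+5.1+3.6+6.4 = 16.3
Neston → Jorvik → Eskin → Brook: 2.4+3.2+5.3 = 10.9
Neston → Jorvik → Eskin → Fenn → Varne → Brook: 2.4+3.2+0.4+4.5+6.1 = 16.6
The minimum is $10.9 via Neston → Jorvik → Eskin → Brook.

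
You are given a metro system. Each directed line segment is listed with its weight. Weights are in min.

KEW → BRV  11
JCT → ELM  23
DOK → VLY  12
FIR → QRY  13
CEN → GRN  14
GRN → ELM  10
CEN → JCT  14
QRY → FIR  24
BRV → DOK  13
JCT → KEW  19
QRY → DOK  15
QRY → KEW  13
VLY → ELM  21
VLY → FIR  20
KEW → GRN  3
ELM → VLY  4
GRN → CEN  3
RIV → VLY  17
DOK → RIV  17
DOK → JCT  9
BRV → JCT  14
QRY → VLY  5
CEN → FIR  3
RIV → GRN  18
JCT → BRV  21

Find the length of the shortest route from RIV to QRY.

37 min

Candidate routes:
RIV–GRN–CEN–FIR–QRY: 18+3+3+13 = 37
RIV–VLY–FIR–QRY: 17+20+13 = 50
Cheapest is RIV–GRN–CEN–FIR–QRY at 37 min.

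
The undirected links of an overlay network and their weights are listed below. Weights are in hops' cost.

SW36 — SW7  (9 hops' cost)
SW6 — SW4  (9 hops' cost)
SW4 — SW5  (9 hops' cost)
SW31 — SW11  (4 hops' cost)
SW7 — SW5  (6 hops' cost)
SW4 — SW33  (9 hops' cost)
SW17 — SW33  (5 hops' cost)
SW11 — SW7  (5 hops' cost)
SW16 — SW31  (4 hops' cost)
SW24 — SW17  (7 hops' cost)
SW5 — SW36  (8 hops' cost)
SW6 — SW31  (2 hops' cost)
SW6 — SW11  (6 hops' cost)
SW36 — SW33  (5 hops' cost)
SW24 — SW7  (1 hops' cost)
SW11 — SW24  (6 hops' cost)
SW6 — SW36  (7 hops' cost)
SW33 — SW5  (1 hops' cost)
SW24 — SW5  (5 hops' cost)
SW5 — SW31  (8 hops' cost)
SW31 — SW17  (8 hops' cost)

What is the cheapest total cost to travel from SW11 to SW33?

Candidate routes:
SW11 - SW6 - SW31 - SW5 - SW33: 6+2+8+1 = 17
SW11 - SW24 - SW7 - SW5 - SW33: 6+1+6+1 = 14
SW11 - SW7 - SW5 - SW33: 5+6+1 = 12
SW11 - SW31 - SW5 - SW33: 4+8+1 = 13
Cheapest is SW11 - SW7 - SW5 - SW33 at 12 hops' cost.

12 hops' cost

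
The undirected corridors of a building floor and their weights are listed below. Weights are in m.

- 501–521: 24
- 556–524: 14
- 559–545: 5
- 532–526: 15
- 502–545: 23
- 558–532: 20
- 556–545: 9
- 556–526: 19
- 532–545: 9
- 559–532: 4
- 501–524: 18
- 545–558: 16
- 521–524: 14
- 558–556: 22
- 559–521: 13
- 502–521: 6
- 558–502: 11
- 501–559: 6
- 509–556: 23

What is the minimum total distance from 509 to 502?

55 m

Shortest distances from 509:
509: 0
556: 23  (via 509)
545: 32  (via 556)
559: 37  (via 545)
524: 37  (via 556)
532: 41  (via 545)
526: 42  (via 556)
501: 43  (via 559)
558: 45  (via 556)
521: 50  (via 559)
502: 55  (via 545)
Shortest route: 509–556–545–502 = 55 m.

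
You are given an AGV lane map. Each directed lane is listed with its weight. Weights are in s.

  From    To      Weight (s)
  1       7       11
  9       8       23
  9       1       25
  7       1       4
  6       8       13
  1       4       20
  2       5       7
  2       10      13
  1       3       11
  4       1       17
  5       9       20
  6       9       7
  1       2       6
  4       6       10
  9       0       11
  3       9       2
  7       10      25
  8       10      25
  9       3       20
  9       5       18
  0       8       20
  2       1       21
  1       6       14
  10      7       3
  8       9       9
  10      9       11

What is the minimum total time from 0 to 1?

52 s

Enumerating some paths:
0 - 8 - 10 - 9 - 1: 20+25+11+25 = 81
0 - 8 - 9 - 1: 20+9+25 = 54
0 - 8 - 10 - 7 - 1: 20+25+3+4 = 52
The minimum is 52 s via 0 - 8 - 10 - 7 - 1.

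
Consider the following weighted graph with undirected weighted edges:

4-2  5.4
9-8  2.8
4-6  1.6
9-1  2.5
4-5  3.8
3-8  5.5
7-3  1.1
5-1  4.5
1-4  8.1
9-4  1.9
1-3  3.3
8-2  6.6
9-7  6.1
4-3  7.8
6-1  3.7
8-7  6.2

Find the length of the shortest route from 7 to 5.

8.9

Enumerating some paths:
7 - 3 - 1 - 9 - 4 - 5: 1.1+3.3+2.5+1.9+3.8 = 12.6
7 - 9 - 4 - 5: 6.1+1.9+3.8 = 11.8
7 - 3 - 4 - 5: 1.1+7.8+3.8 = 12.7
7 - 3 - 1 - 5: 1.1+3.3+4.5 = 8.9
Cheapest is 7 - 3 - 1 - 5 at 8.9.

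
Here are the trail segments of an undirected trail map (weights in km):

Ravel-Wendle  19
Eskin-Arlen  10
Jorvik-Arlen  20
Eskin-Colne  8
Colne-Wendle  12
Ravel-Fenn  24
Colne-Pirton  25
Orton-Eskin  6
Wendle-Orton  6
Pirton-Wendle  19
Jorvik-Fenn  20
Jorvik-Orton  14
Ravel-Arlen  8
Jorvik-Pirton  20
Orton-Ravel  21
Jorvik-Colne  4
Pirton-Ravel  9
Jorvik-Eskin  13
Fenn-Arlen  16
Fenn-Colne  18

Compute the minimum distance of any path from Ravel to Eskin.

Enumerating some paths:
Ravel → Arlen → Eskin: 8+10 = 18
Ravel → Orton → Eskin: 21+6 = 27
Cheapest is Ravel → Arlen → Eskin at 18 km.

18 km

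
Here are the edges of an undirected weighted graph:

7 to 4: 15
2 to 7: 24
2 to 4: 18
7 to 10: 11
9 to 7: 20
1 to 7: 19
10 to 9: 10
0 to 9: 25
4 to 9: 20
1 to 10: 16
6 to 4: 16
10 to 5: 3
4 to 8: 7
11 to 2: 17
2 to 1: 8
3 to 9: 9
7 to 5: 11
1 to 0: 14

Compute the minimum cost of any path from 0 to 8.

Settle nodes by increasing distance from 0:
0: 0
1: 14  (via 0)
2: 22  (via 1)
9: 25  (via 0)
10: 30  (via 1)
5: 33  (via 10)
7: 33  (via 1)
3: 34  (via 9)
11: 39  (via 2)
4: 40  (via 2)
8: 47  (via 4)
Shortest route: 0 → 1 → 2 → 4 → 8 = 47.

47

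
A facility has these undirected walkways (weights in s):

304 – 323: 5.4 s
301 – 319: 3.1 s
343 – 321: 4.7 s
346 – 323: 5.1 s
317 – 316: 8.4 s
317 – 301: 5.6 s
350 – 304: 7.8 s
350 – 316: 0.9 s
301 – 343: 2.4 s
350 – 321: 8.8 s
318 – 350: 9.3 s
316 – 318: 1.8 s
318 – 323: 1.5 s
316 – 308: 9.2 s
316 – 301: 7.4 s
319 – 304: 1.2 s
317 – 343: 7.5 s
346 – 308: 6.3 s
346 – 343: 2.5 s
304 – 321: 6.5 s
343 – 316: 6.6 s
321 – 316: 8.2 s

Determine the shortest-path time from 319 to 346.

8 s

Shortest distances from 319:
319: 0
304: 1.2  (via 319)
301: 3.1  (via 319)
343: 5.5  (via 301)
323: 6.6  (via 304)
321: 7.7  (via 304)
346: 8  (via 343)
Shortest route: 319 → 301 → 343 → 346 = 8 s.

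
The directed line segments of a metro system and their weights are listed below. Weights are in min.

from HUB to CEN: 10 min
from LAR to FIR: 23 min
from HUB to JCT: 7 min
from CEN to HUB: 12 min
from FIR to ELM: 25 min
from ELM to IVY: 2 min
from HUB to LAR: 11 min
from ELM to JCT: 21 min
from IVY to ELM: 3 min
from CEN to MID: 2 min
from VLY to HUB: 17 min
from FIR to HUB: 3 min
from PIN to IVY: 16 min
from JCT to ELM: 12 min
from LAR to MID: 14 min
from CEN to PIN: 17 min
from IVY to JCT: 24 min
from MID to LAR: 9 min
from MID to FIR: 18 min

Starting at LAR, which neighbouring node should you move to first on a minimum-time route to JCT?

FIR

Enumerating some paths:
LAR - FIR - ELM - JCT: 23+25+21 = 69
LAR - MID - FIR - HUB - JCT: 14+18+3+7 = 42
LAR - FIR - ELM - IVY - JCT: 23+25+2+24 = 74
LAR - FIR - HUB - JCT: 23+3+7 = 33
Cheapest is LAR - FIR - HUB - JCT at 33 min.
So from LAR the first move is to FIR.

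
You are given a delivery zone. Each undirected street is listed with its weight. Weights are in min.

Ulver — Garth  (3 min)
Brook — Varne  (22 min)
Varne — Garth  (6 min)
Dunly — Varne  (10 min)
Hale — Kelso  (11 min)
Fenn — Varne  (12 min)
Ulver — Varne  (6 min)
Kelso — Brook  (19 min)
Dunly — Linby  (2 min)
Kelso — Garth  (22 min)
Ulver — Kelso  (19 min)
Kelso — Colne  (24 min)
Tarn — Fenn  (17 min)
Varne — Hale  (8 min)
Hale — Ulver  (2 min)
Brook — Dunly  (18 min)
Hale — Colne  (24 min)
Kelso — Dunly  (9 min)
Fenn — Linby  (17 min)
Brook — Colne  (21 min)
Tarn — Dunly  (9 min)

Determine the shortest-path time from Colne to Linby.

Settle nodes by increasing distance from Colne:
Colne: 0
Brook: 21  (via Colne)
Kelso: 24  (via Colne)
Hale: 24  (via Colne)
Ulver: 26  (via Hale)
Garth: 29  (via Ulver)
Varne: 32  (via Hale)
Dunly: 33  (via Kelso)
Linby: 35  (via Dunly)
Shortest route: Colne → Kelso → Dunly → Linby = 35 min.

35 min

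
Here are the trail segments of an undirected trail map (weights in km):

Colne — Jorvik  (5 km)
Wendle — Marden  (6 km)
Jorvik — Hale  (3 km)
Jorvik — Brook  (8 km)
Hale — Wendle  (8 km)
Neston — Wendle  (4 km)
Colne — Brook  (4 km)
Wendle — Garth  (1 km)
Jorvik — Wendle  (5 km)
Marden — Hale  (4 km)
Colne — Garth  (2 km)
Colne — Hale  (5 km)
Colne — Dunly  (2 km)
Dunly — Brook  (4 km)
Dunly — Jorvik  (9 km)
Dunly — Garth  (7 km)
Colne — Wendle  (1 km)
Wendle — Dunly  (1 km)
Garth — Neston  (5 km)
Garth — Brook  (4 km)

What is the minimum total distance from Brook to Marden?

11 km

Enumerating some paths:
Brook - Garth - Colne - Wendle - Marden: 4+2+1+6 = 13
Brook - Dunly - Colne - Wendle - Marden: 4+2+1+6 = 13
Brook - Dunly - Wendle - Marden: 4+1+6 = 11
The minimum is 11 km via Brook - Dunly - Wendle - Marden.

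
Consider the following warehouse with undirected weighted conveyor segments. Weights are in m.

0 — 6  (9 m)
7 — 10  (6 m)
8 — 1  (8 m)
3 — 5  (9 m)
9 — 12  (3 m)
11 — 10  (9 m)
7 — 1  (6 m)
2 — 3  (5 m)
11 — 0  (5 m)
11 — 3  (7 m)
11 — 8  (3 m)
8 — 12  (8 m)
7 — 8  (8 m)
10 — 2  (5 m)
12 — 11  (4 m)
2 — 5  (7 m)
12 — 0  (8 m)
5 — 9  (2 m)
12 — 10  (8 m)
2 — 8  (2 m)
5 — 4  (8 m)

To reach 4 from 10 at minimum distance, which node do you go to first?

2

Candidate routes:
10 - 2 - 5 - 4: 5+7+8 = 20
10 - 11 - 12 - 9 - 5 - 4: 9+4+3+2+8 = 26
10 - 12 - 9 - 5 - 4: 8+3+2+8 = 21
The minimum is 20 m via 10 - 2 - 5 - 4.
So from 10 the first move is to 2.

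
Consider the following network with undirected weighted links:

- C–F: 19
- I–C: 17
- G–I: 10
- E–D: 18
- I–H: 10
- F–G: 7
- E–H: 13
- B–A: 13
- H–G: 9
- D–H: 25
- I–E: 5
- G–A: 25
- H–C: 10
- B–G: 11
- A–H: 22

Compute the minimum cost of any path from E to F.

Running Dijkstra from E:
E: 0
I: 5  (via E)
H: 13  (via E)
G: 15  (via I)
D: 18  (via E)
C: 22  (via I)
F: 22  (via G)
Shortest route: E–I–G–F = 22.

22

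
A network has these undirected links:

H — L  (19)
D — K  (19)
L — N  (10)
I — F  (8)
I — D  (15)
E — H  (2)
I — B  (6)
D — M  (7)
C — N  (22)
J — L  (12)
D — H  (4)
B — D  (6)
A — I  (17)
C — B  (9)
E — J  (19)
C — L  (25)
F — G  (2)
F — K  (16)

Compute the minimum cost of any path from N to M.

Shortest distances from N:
N: 0
L: 10  (via N)
C: 22  (via N)
J: 22  (via L)
H: 29  (via L)
B: 31  (via C)
E: 31  (via H)
D: 33  (via H)
I: 37  (via B)
M: 40  (via D)
Shortest route: N → L → H → D → M = 40.

40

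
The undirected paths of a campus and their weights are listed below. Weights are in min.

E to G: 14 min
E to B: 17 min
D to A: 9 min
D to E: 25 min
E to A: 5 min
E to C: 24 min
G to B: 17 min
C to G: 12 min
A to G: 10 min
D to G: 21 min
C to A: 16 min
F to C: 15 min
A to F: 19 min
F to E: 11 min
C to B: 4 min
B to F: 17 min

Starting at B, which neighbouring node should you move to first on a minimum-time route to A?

Compare a few routes:
B–E–A: 17+5 = 22
B–C–A: 4+16 = 20
B–C–G–A: 4+12+10 = 26
Cheapest is B–C–A at 20 min.
So from B the first move is to C.

C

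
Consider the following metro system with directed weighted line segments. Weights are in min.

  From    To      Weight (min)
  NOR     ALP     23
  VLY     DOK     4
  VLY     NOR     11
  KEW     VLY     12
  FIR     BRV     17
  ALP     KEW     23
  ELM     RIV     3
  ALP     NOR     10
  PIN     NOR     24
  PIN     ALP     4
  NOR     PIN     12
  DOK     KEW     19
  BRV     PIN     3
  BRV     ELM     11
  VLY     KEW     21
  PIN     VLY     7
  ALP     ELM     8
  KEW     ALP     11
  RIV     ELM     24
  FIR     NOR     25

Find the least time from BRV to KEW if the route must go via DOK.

Best BRV to DOK: BRV → PIN → VLY → DOK costing 14
Best DOK to KEW: DOK → KEW costing 19
Total via DOK: 14 + 19 = 33 min.

33 min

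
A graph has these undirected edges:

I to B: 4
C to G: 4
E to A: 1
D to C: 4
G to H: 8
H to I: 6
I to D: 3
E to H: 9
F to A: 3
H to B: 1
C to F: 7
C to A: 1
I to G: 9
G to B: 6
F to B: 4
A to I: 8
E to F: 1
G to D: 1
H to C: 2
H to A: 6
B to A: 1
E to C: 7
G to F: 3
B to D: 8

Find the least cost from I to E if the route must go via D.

Shortest I→D: I–D = 3
Best D to E: D–G–F–E costing 5
Total via D: 3 + 5 = 8.

8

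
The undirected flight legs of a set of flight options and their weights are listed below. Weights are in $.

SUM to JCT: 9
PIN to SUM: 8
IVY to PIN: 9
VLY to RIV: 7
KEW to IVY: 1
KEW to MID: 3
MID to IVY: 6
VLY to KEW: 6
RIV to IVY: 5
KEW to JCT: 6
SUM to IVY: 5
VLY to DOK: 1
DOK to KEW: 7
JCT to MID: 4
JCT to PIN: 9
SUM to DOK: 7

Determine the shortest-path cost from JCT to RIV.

Settle nodes by increasing distance from JCT:
JCT: 0
MID: 4  (via JCT)
KEW: 6  (via JCT)
IVY: 7  (via KEW)
SUM: 9  (via JCT)
PIN: 9  (via JCT)
VLY: 12  (via KEW)
RIV: 12  (via IVY)
Shortest route: JCT → KEW → IVY → RIV = $12.

$12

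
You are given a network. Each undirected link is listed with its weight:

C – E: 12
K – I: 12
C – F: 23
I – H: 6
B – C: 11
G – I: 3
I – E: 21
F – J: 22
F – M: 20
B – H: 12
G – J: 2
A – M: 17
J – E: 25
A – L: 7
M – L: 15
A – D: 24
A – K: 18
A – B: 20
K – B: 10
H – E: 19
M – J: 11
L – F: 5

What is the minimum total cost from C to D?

Candidate routes:
C–B–K–A–D: 11+10+18+24 = 63
C–B–A–D: 11+20+24 = 55
C–F–L–A–D: 23+5+7+24 = 59
The minimum is 55 via C–B–A–D.

55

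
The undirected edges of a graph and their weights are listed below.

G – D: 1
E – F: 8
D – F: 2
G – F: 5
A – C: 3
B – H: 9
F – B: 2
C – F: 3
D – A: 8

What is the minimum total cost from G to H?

Candidate routes:
G → F → B → H: 5+2+9 = 16
G → D → F → B → H: 1+2+2+9 = 14
The minimum is 14 via G → D → F → B → H.

14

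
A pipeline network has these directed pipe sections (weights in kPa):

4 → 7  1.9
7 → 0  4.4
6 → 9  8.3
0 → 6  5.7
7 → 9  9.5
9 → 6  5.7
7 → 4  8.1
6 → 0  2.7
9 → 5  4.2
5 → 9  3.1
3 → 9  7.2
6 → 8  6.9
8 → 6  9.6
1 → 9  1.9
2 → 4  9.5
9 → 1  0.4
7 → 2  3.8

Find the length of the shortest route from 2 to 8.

28.4 kPa

Enumerating some paths:
2 - 4 - 7 - 0 - 6 - 8: 9.5+1.9+4.4+5.7+6.9 = 28.4
2 - 4 - 7 - 9 - 6 - 8: 9.5+1.9+9.5+5.7+6.9 = 33.5
Cheapest is 2 - 4 - 7 - 0 - 6 - 8 at 28.4 kPa.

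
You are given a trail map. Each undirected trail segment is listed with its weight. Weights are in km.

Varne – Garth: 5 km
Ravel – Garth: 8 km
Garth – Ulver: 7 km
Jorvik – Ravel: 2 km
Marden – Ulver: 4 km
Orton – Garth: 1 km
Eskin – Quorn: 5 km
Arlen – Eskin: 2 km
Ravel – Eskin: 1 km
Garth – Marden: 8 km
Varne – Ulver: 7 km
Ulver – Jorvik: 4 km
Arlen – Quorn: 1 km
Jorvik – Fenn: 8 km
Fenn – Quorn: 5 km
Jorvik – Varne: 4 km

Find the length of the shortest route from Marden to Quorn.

14 km

Enumerating some paths:
Marden - Ulver - Jorvik - Ravel - Eskin - Arlen - Quorn: 4+4+2+1+2+1 = 14
Marden - Ulver - Jorvik - Ravel - Eskin - Quorn: 4+4+2+1+5 = 16
The minimum is 14 km via Marden - Ulver - Jorvik - Ravel - Eskin - Arlen - Quorn.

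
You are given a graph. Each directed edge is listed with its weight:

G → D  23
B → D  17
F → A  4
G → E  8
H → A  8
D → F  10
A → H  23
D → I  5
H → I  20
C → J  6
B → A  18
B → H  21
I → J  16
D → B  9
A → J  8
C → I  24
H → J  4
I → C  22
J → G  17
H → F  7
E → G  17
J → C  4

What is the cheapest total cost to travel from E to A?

Shortest distances from E:
E: 0
G: 17  (via E)
D: 40  (via G)
I: 45  (via D)
B: 49  (via D)
F: 50  (via D)
A: 54  (via F)
Shortest route: E → G → D → F → A = 54.

54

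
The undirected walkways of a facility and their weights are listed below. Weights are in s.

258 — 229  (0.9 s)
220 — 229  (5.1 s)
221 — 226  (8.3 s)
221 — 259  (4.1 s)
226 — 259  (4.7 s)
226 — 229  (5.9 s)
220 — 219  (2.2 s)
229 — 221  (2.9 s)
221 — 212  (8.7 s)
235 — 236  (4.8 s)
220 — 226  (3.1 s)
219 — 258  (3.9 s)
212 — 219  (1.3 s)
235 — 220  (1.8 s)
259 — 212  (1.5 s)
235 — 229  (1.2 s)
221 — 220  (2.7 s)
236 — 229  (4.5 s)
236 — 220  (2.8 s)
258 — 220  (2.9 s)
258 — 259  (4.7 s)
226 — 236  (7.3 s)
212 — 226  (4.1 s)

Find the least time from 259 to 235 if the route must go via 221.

8.2 s

Shortest 259→221: 259 → 221 = 4.1
Shortest 221→235: 221 → 229 → 235 = 4.1
Total via 221: 4.1 + 4.1 = 8.2 s.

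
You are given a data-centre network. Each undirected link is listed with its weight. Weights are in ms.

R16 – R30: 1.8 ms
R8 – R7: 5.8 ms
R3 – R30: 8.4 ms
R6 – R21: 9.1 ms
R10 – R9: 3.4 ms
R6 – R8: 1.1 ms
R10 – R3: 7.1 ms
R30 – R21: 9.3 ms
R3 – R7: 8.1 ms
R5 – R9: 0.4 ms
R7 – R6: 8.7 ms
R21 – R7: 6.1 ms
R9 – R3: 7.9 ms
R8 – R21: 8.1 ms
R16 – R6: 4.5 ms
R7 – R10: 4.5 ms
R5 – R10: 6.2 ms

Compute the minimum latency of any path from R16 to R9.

Running Dijkstra from R16:
R16: 0
R30: 1.8  (via R16)
R6: 4.5  (via R16)
R8: 5.6  (via R6)
R3: 10.2  (via R30)
R21: 11.1  (via R30)
R7: 11.4  (via R8)
R10: 15.9  (via R7)
R9: 18.1  (via R3)
Shortest route: R16–R30–R3–R9 = 18.1 ms.

18.1 ms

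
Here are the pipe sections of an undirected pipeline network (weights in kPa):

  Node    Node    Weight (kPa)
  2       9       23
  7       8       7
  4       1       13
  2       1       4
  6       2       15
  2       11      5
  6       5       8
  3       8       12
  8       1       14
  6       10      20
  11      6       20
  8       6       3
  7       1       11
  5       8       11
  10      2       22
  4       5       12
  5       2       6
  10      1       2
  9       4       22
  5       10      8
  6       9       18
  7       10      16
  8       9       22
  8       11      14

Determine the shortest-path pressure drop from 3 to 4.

35 kPa

Candidate routes:
3 - 8 - 7 - 1 - 4: 12+7+11+13 = 43
3 - 8 - 5 - 10 - 1 - 4: 12+11+8+2+13 = 46
3 - 8 - 5 - 4: 12+11+12 = 35
3 - 8 - 1 - 4: 12+14+13 = 39
The minimum is 35 kPa via 3 - 8 - 5 - 4.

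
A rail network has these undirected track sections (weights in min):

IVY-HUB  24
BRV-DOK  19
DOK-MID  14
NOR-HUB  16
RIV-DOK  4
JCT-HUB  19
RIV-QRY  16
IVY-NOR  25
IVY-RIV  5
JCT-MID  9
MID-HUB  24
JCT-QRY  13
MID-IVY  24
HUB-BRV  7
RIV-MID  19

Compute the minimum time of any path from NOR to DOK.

34 min

Enumerating some paths:
NOR - IVY - RIV - DOK: 25+5+4 = 34
NOR - HUB - BRV - DOK: 16+7+19 = 42
The minimum is 34 min via NOR - IVY - RIV - DOK.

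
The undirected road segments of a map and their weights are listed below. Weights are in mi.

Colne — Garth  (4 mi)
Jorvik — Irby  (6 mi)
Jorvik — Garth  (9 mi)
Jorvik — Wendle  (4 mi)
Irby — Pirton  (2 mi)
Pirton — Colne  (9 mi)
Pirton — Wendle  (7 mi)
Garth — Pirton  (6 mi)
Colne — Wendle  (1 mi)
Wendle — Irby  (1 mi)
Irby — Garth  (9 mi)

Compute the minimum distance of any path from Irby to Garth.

6 mi

Settle nodes by increasing distance from Irby:
Irby: 0
Wendle: 1  (via Irby)
Pirton: 2  (via Irby)
Colne: 2  (via Wendle)
Jorvik: 5  (via Wendle)
Garth: 6  (via Colne)
Shortest route: Irby → Wendle → Colne → Garth = 6 mi.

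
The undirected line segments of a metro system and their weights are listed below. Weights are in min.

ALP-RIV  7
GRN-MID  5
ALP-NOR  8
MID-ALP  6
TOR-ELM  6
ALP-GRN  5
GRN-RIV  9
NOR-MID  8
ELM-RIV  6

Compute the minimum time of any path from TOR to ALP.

Settle nodes by increasing distance from TOR:
TOR: 0
ELM: 6  (via TOR)
RIV: 12  (via ELM)
ALP: 19  (via RIV)
Shortest route: TOR–ELM–RIV–ALP = 19 min.

19 min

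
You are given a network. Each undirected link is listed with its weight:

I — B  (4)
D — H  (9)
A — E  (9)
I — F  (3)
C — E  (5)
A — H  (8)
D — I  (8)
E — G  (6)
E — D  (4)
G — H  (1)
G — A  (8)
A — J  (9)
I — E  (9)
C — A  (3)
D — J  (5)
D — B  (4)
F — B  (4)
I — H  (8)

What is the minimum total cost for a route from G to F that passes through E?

Shortest G→E: G–E = 6
Shortest E→F: E–D–B–F = 12
Total via E: 6 + 12 = 18.

18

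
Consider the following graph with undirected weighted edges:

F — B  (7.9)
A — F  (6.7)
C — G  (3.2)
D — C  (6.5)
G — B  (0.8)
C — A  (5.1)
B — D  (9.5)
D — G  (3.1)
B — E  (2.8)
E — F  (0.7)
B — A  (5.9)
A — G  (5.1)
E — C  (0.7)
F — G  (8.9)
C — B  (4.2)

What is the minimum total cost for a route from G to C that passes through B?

Shortest G→B: G → B = 0.8
Best B to C: B → E → C costing 3.5
Total via B: 0.8 + 3.5 = 4.3.

4.3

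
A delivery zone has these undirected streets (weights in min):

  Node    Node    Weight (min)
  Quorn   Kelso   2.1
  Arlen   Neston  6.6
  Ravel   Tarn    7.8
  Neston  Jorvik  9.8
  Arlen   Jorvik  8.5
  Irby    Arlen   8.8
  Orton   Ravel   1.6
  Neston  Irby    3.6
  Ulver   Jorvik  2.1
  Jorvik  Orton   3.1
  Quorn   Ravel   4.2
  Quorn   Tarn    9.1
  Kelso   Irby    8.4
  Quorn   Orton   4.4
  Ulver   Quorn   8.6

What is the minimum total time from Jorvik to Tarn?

12.5 min

Compare a few routes:
Jorvik - Orton - Ravel - Tarn: 3.1+1.6+7.8 = 12.5
Jorvik - Orton - Quorn - Tarn: 3.1+4.4+9.1 = 16.6
Cheapest is Jorvik - Orton - Ravel - Tarn at 12.5 min.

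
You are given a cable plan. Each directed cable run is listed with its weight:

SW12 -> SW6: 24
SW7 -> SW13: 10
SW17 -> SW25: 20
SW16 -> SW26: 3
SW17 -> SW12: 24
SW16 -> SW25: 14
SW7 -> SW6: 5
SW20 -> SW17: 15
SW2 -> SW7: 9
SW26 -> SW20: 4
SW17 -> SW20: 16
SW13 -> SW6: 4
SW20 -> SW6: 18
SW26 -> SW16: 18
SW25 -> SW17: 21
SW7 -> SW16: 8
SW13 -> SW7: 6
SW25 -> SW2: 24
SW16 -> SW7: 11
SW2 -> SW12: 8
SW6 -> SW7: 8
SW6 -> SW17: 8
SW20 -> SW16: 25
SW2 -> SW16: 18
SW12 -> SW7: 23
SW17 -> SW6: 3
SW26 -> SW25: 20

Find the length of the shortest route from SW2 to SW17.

Compare a few routes:
SW2 → SW7 → SW16 → SW26 → SW20 → SW17: 9+8+3+4+15 = 39
SW2 → SW7 → SW13 → SW6 → SW17: 9+10+4+8 = 31
SW2 → SW7 → SW6 → SW17: 9+5+8 = 22
Cheapest is SW2 → SW7 → SW6 → SW17 at 22.

22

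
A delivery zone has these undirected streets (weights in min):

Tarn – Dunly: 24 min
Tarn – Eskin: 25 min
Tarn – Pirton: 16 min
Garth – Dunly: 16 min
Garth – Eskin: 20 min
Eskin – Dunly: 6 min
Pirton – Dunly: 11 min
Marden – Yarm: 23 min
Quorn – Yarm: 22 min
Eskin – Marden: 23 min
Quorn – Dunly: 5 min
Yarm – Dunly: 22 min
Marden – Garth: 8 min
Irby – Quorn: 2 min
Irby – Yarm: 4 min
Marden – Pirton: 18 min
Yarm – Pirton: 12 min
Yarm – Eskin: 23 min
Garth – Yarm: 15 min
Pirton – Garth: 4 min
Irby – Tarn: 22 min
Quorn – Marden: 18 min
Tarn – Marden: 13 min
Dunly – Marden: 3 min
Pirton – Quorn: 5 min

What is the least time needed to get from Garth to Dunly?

Shortest distances from Garth:
Garth: 0
Pirton: 4  (via Garth)
Marden: 8  (via Garth)
Quorn: 9  (via Pirton)
Dunly: 11  (via Marden)
Shortest route: Garth → Marden → Dunly = 11 min.

11 min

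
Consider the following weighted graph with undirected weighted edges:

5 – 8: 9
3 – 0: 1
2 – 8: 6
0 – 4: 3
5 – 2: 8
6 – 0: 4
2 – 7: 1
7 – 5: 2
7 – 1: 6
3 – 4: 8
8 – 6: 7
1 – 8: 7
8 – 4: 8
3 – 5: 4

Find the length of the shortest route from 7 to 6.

Compare a few routes:
7–5–8–6: 2+9+7 = 18
7–5–3–0–6: 2+4+1+4 = 11
7–2–8–6: 1+6+7 = 14
Cheapest is 7–5–3–0–6 at 11.

11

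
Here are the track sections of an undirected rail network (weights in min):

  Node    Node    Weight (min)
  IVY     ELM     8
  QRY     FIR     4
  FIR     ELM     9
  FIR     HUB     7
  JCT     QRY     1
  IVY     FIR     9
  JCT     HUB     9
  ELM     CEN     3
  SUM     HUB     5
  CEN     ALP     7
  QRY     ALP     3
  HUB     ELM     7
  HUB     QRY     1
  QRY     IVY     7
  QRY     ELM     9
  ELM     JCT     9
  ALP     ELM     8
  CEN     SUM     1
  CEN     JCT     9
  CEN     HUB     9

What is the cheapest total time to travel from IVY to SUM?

12 min

Enumerating some paths:
IVY–QRY–HUB–SUM: 7+1+5 = 13
IVY–QRY–HUB–CEN–SUM: 7+1+9+1 = 18
IVY–QRY–ALP–CEN–SUM: 7+3+7+1 = 18
IVY–ELM–CEN–SUM: 8+3+1 = 12
The minimum is 12 min via IVY–ELM–CEN–SUM.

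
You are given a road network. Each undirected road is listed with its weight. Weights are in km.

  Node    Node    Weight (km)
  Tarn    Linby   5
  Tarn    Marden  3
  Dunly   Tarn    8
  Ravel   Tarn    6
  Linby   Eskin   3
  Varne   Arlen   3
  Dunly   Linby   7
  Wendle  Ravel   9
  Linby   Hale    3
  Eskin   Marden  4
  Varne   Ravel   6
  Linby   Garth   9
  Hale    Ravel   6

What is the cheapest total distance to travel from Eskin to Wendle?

21 km

Settle nodes by increasing distance from Eskin:
Eskin: 0
Linby: 3  (via Eskin)
Marden: 4  (via Eskin)
Hale: 6  (via Linby)
Tarn: 7  (via Marden)
Dunly: 10  (via Linby)
Ravel: 12  (via Hale)
Garth: 12  (via Linby)
Varne: 18  (via Ravel)
Wendle: 21  (via Ravel)
Shortest route: Eskin → Linby → Hale → Ravel → Wendle = 21 km.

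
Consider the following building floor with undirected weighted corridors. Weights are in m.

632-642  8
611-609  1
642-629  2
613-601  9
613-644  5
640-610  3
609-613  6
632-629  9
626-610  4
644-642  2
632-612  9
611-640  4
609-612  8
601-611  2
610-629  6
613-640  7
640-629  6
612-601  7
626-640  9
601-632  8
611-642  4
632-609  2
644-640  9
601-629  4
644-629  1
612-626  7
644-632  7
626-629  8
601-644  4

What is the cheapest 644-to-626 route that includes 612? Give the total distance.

18 m

Shortest 644→612: 644–601–612 = 11
Best 612 to 626: 612–626 costing 7
Total via 612: 11 + 7 = 18 m.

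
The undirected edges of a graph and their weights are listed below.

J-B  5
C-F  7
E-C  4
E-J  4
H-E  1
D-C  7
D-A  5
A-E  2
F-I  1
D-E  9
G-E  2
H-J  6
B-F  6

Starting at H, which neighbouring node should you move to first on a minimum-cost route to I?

Candidate routes:
H–E–C–F–I: 1+4+7+1 = 13
H–E–J–B–F–I: 1+4+5+6+1 = 17
Cheapest is H–E–C–F–I at 13.
So from H the first move is to E.

E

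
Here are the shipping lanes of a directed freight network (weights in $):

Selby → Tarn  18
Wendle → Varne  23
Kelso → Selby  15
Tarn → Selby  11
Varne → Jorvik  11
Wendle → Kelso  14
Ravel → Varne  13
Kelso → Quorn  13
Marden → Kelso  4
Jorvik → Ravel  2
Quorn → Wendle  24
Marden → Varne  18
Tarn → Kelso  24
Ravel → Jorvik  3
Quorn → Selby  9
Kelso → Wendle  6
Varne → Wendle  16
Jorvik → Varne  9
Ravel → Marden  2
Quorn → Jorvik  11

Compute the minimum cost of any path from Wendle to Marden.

Shortest distances from Wendle:
Wendle: 0
Kelso: 14  (via Wendle)
Varne: 23  (via Wendle)
Quorn: 27  (via Kelso)
Selby: 29  (via Kelso)
Jorvik: 34  (via Varne)
Ravel: 36  (via Jorvik)
Marden: 38  (via Ravel)
Shortest route: Wendle–Varne–Jorvik–Ravel–Marden = $38.

$38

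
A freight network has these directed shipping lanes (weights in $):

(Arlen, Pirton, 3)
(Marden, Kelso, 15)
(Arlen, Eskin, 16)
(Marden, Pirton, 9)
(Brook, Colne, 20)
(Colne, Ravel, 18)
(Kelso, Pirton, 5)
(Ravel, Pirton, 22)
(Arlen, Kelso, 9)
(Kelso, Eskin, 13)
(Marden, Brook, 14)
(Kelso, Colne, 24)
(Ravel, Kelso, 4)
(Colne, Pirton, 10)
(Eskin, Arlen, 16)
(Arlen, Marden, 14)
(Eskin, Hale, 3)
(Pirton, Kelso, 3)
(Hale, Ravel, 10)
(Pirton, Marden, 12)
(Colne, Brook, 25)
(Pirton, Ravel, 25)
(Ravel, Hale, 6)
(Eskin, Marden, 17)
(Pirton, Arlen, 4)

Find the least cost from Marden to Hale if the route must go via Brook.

Shortest Marden→Brook: Marden–Brook = 14
Best Brook to Hale: Brook–Colne–Ravel–Hale costing 44
Total via Brook: 14 + 44 = $58.

$58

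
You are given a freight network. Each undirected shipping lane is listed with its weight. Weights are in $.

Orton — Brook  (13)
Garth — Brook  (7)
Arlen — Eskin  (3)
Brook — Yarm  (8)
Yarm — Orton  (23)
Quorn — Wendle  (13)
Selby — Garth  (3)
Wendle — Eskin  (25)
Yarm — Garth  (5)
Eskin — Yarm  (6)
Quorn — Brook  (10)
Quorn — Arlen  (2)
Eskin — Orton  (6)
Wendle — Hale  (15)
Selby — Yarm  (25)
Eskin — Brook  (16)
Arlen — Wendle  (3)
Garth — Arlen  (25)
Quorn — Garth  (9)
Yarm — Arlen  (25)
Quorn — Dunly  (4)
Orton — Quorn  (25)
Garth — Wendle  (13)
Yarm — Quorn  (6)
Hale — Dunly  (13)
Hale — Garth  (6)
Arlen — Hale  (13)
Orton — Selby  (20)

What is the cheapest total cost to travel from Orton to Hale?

Enumerating some paths:
Orton → Eskin → Yarm → Garth → Hale: 6+6+5+6 = 23
Orton → Eskin → Arlen → Hale: 6+3+13 = 22
The minimum is $22 via Orton → Eskin → Arlen → Hale.

$22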